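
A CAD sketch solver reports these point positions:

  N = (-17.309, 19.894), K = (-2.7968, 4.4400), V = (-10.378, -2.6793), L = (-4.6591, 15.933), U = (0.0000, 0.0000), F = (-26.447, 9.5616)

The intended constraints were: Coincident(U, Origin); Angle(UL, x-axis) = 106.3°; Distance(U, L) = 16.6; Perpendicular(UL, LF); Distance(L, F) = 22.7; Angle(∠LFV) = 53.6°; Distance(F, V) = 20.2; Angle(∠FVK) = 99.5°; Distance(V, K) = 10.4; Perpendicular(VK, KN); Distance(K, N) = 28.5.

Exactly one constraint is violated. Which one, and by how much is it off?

Distance(K, N) = 28.5 — off by 7.30.

U = (0.00, 0.00) ✓; UL at 106.3° ✓; |UL| = 16.60 ✓; ∠(UL, LF) = 90.00° ✓; |LF| = 22.70 ✓; ∠LFV = 53.60° ✓; |FV| = 20.20 ✓; ∠FVK = 99.50° ✓; |VK| = 10.40 ✓; ∠(VK, KN) = 90.00° ✓; |KN| = 21.20 ✗.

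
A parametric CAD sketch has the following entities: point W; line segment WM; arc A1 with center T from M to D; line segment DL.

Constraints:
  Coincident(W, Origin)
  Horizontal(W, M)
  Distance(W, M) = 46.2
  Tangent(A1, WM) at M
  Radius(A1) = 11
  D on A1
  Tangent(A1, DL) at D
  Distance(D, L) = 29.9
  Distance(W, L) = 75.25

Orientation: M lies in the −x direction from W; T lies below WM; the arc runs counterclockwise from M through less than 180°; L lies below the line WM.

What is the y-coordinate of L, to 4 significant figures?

-35.82

Checks: |WM| = 46.20 ✓; |TD| = 11.00 ✓; ∠(TD, DL) = 90.00° ✓; |DL| = 29.90 ✓; |WL| = 75.25 ✓.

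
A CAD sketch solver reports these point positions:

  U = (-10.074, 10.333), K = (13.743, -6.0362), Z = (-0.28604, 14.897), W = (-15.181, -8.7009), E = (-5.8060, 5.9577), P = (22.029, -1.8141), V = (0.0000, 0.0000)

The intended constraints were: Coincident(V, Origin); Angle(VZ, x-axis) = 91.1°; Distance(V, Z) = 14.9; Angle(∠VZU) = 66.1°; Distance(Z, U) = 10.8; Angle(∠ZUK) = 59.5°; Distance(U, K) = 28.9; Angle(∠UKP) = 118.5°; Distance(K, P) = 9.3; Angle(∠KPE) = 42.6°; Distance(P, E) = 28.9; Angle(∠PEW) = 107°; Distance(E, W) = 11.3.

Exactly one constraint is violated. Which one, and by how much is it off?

Distance(E, W) = 11.3 — off by 6.10.

V = (0.00, 0.00) ✓; VZ at 91.10° ✓; |VZ| = 14.90 ✓; ∠VZU = 66.10° ✓; |ZU| = 10.80 ✓; ∠ZUK = 59.50° ✓; |UK| = 28.90 ✓; ∠UKP = 118.5° ✓; |KP| = 9.300 ✓; ∠KPE = 42.60° ✓; |PE| = 28.90 ✓; ∠PEW = 107.0° ✓; |EW| = 17.40 ✗.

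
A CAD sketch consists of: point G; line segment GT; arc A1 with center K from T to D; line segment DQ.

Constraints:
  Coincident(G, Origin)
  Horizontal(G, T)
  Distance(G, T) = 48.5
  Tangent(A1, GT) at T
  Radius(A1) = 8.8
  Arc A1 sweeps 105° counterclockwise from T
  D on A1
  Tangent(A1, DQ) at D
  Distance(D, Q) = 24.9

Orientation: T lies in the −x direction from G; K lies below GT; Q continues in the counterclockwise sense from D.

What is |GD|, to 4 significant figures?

58.07

G is at the origin; GT is horizontal with |GT| = 48.5 and T on the −x side, so T = (-48.50, 0.000). Since A1 is tangent to GT there, KT ⟂ GT, so K = T + (0, -8.8) = (-48.50, -8.800). On A1, T sits at bearing 90° from K; a 105° counterclockwise sweep puts D at bearing 195°, so D = K + 8.8·(cos 195°, sin 195°) = (-57.00, -11.08). Then |GD| = |D − G| = 58.07.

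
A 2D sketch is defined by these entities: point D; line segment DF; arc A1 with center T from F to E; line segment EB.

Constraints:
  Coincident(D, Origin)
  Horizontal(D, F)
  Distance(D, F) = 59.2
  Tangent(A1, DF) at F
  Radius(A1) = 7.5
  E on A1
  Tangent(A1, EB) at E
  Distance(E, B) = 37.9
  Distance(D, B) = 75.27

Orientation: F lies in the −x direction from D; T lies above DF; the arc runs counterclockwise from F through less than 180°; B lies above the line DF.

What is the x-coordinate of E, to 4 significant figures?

-51.85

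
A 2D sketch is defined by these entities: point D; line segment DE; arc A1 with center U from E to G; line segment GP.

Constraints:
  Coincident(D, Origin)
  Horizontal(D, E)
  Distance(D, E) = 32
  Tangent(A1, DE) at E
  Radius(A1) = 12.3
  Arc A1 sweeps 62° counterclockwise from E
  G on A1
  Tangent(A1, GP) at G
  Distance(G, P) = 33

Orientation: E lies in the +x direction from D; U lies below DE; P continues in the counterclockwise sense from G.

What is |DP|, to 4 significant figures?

36.11

D is at the origin; DE is horizontal with |DE| = 32.0 and E on the +x side, so E = (32.00, 0.000). The tangent condition forces UE to be normal to DE, so U = E + (0, -12.3) = (32.00, -12.30). On A1, E sits at bearing 90° from U; a 62° counterclockwise sweep puts G at bearing 152°, so G = U + 12.3·(cos 152°, sin 152°) = (21.14, -6.525). Since A1 is tangent to GP there, UG ⟂ GP, so GP runs along (−sin 152°, cos 152°); with |GP| = 33.0, P = (5.647, -35.66). Then |DP| = |P − D| = 36.11.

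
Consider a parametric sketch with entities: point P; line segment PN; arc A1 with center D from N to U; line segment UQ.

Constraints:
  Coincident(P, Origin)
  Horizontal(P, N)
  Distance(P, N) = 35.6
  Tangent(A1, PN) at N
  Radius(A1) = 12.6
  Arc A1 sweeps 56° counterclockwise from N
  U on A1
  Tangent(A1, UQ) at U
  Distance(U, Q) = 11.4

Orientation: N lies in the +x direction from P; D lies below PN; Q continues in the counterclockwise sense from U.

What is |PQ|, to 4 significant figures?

24.04

P is at the origin; P and N share the same y with |PN| = 35.6 and N on the +x side, so N = (35.60, 0.000). Since A1 is tangent to PN there, DN ⟂ PN, so D = N + (0, -12.6) = (35.60, -12.60). On A1, N sits at bearing 90° from D; a 56° counterclockwise sweep puts U at bearing 146°, so U = D + 12.6·(cos 146°, sin 146°) = (25.15, -5.554). Since A1 is tangent to UQ there, DU ⟂ UQ, so UQ runs along (−sin 146°, cos 146°); with |UQ| = 11.4, Q = (18.78, -15.01). Then |PQ| = |Q − P| = 24.04.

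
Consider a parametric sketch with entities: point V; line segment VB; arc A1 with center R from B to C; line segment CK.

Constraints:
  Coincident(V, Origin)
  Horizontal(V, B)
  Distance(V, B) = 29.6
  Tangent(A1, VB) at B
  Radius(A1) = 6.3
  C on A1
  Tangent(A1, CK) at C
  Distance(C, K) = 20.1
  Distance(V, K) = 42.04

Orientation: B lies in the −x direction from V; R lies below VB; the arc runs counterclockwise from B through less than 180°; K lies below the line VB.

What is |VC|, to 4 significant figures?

36.56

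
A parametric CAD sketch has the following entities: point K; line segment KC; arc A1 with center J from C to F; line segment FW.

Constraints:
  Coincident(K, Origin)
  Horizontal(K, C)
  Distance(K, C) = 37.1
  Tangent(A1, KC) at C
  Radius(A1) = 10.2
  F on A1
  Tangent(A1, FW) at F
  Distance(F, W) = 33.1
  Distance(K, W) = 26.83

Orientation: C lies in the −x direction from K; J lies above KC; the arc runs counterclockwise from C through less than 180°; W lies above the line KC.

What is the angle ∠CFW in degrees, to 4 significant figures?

157.8°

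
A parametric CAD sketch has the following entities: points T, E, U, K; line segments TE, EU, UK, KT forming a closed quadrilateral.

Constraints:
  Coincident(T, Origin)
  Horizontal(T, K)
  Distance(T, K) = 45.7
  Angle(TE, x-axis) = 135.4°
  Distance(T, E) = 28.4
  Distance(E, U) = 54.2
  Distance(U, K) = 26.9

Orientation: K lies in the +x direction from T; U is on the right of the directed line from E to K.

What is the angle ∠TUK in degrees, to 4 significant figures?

118.8°

T is at the origin; TK is horizontal with |TK| = 45.7 and K in +x, so K = (45.7, 0). TE runs at 135.4° with |TE| = 28.4, so E = (-20.22, 19.94). U is determined by |EU| = 54.2 and |UK| = 26.9 together: it lies at the intersection of circle(E, 54.2) and circle(K, 26.9). With |EK| = 68.87, the foot of the radical line on EK is 50.51 from E and the perpendicular offset is √(54.2² − 50.51²) = 19.66. Taking the right-of-EK solution: U = (22.43, -13.50).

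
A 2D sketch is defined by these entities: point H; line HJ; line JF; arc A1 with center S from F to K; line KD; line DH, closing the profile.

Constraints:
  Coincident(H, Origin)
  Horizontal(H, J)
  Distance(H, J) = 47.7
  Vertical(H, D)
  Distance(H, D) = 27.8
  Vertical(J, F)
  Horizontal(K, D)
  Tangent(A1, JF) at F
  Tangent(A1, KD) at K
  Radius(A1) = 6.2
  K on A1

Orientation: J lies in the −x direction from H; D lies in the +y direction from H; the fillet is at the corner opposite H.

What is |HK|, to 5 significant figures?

49.951

H is at the origin; H and J share the same y with |HJ| = 47.7 and J on the −x side, so J = (-47.700, 0.0000). HD is vertical with |HD| = 27.8 and D on the +y side, so D = (0.0000, 27.800). The virtual corner opposite H is at (-47.700, 27.800). Tangency of A1 to JF means the radius SF is perpendicular to JF and A1 meets KD tangentially, so SK is at right angles to KD, with radius 6.2, so the center S sits 6.2 in from both sides at S = (-41.500, 21.600). That places the tangent points at F = (-47.700, 21.600) on JF and K = (-41.500, 27.800) on KD. Then |HK| = |K − H| = 49.951.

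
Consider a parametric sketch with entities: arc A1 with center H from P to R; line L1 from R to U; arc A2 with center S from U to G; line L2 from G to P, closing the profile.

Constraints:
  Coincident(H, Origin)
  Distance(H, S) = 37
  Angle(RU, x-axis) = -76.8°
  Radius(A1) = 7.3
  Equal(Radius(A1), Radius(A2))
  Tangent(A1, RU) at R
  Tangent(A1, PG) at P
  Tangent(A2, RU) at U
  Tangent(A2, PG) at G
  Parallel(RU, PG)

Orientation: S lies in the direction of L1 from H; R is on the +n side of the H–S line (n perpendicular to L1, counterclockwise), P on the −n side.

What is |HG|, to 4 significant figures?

37.71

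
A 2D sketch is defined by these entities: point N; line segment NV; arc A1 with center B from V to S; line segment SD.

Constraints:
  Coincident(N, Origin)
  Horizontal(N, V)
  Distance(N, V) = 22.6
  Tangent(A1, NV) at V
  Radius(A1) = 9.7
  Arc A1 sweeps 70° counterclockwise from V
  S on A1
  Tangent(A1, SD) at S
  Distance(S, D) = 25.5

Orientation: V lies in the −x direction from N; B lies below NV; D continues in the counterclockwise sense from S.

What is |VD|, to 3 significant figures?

35.2

On A1, V sits at bearing 90° from B; a 70° counterclockwise sweep puts S at bearing 160°, so S = B + 9.7·(cos 160°, sin 160°) = (-31.7, -6.38). Tangency of A1 to SD means the radius BS is perpendicular to SD, so SD runs along (−sin 160°, cos 160°); with |SD| = 25.5, D = (-40.4, -30.3). Then |VD| = |D − V| = 35.2.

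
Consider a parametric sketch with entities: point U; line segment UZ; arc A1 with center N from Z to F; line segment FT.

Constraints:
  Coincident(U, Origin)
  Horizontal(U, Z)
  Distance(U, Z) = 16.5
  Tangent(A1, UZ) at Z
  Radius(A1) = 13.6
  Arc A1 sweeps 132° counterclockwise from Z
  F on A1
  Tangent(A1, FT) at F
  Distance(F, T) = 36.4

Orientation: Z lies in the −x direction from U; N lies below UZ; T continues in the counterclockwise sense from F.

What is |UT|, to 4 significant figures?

49.80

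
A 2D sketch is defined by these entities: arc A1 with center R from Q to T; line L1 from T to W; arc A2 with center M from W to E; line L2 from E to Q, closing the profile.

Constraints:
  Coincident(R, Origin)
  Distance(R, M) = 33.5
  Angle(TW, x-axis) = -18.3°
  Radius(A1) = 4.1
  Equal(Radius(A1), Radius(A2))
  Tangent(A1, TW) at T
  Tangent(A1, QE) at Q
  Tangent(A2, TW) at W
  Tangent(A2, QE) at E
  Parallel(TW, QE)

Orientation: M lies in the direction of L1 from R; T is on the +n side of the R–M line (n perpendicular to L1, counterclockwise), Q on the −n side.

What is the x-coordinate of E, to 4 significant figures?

30.52

Tangency of A1 to both parallel lines with radius 4.1 puts T and Q at R ± 4.1·n: T = (1.287, 3.893), Q = (-1.287, -3.893). Equal radii place W and E the same way about M: W = M + 4.1·n = (33.09, -6.626), E = M − 4.1·n = (30.52, -14.41). So E.x = 30.52.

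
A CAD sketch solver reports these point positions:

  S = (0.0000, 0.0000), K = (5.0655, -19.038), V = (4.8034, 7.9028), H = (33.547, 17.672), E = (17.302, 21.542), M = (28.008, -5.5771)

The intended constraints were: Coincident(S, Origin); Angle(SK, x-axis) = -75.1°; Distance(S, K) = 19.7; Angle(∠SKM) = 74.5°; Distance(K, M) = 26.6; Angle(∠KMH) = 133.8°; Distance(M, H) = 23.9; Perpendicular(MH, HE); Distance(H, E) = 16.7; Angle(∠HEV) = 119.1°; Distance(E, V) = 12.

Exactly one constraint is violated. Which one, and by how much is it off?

Distance(E, V) = 12 — off by 6.50.

S = (0.00, 0.00) ✓; SK at -75.10° ✓; |SK| = 19.70 ✓; ∠SKM = 74.50° ✓; |KM| = 26.60 ✓; ∠KMH = 133.8° ✓; |MH| = 23.90 ✓; ∠(MH, HE) = 90.00° ✓; |HE| = 16.70 ✓; ∠HEV = 119.1° ✓; |EV| = 18.50 ✗.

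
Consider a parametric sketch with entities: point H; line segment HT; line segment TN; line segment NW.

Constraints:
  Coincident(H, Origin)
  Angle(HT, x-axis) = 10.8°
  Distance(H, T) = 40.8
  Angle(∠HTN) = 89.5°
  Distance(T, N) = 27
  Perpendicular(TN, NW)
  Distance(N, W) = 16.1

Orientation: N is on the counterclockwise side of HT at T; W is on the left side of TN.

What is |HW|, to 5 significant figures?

36.331

∠HTN = 89.5°, so TN runs at 10.8° + (180° − 89.5°) = 101.30° from the x-axis; with |TN| = 27.0, N = T + 27.0·(cos 101.30°, sin 101.30°) = (34.787, 34.122). TN is perpendicular to NW; with |NW| = 16.1 on the left of TN, W = N + 16.1·(-0.98061, -0.19595) = (18.999, 30.967). Then |HW| = |W − H| = 36.331.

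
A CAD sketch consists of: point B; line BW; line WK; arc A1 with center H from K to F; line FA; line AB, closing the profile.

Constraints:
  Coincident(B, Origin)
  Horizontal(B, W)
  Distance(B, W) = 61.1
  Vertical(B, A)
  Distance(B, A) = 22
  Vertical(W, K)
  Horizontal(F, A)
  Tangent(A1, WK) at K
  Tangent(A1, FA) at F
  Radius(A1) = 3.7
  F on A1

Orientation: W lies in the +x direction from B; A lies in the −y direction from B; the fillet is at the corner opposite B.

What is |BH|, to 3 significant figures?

60.2

B is at the origin; B and W share the same y with |BW| = 61.1 and W on the +x side, so W = (61.1, 0.00). BA is vertical with |BA| = 22.0 and A on the −y side, so A = (0.00, -22.0). The virtual corner opposite B is at (61.1, -22.0). Since A1 is tangent to WK there, HK ⟂ WK and since A1 is tangent to FA there, HF ⟂ FA, with radius 3.7, so the center H sits 3.7 in from both sides at H = (57.4, -18.3). Then |BH| = |H − B| = 60.2.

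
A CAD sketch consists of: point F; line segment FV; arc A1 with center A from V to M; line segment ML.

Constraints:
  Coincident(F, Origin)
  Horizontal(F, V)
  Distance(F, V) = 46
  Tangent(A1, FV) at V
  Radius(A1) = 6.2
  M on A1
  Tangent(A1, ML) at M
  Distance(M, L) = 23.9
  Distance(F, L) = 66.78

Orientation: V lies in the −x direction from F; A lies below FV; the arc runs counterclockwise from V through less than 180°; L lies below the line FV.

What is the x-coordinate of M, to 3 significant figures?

-51.6

F is at the origin; F and V share the same y with |FV| = 46.0 and V on the −x side, so V = (-46.0, 0.00). A1 meets FV tangentially, so AV is at right angles to FV, so A = V + (0, -6.2) = (-46.0, -6.20). Since AM ⟂ ML (tangency), |AL| = √(6.2² + 23.9²) = 24.7 regardless of where M sits on A1. So L lies on both circle(F, 66.78) and circle(A, 24.7); the below-FV intersection is L = (-61.9, -25.1). M is the foot of the tangent from L: M = (-51.6, -3.53).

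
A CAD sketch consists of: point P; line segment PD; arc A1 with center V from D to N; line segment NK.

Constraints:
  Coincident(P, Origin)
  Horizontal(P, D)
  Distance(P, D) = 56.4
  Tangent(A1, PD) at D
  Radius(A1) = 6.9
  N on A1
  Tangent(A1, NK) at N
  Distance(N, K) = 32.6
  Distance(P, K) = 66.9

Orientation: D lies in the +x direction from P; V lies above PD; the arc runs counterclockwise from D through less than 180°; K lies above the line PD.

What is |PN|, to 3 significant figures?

63.6

Checks: |VN| = 6.900 ✓; ∠(VN, NK) = 90.00° ✓; |NK| = 32.60 ✓; |PK| = 66.90 ✓.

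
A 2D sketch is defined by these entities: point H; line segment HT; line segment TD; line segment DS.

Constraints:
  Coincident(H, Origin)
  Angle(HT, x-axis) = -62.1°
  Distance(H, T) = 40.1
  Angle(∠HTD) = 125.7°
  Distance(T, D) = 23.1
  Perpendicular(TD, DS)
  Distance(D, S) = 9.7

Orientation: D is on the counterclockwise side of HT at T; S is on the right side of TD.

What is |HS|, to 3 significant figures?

62.8

∠HTD = 125.7°, so TD runs at -62.1° + (180° − 125.7°) = -7.80° from the x-axis; with |TD| = 23.1, D = T + 23.1·(cos -7.80°, sin -7.80°) = (41.7, -38.6). The perpendicularity gives DS at right angles to TD; with |DS| = 9.7 on the right of TD, S = D + 9.7·(-0.136, -0.991) = (40.3, -48.2). Then |HS| = |S − H| = 62.8.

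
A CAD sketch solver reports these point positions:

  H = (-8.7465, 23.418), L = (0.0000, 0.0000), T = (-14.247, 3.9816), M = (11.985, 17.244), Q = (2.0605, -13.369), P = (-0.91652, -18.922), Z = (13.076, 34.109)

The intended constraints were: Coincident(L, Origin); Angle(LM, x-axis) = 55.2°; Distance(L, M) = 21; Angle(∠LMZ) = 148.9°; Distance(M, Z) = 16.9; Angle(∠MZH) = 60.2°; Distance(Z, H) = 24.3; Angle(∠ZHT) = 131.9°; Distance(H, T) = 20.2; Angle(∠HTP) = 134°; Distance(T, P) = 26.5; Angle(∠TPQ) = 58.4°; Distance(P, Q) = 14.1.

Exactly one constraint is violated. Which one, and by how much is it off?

Distance(P, Q) = 14.1 — off by 7.80.

L = (0.00, 0.00) ✓; LM at 55.20° ✓; |LM| = 21.00 ✓; ∠LMZ = 148.9° ✓; |MZ| = 16.90 ✓; ∠MZH = 60.20° ✓; |ZH| = 24.30 ✓; ∠ZHT = 131.9° ✓; |HT| = 20.20 ✓; ∠HTP = 134.0° ✓; |TP| = 26.50 ✓; ∠TPQ = 58.40° ✓; |PQ| = 6.301 ✗.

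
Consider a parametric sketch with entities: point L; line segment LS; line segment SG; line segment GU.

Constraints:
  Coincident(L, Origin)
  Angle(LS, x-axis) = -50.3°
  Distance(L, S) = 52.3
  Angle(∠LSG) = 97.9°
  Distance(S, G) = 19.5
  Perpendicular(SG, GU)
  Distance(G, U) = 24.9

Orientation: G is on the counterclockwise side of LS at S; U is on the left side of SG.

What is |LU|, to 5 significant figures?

37.896

∠LSG = 97.9°, so SG runs at -50.3° + (180° − 97.9°) = 31.800° from the x-axis; with |SG| = 19.5, G = S + 19.5·(cos 31.800°, sin 31.800°) = (49.980, -29.964). SG is perpendicular to GU; with |GU| = 24.9 on the left of SG, U = G + 24.9·(-0.52696, 0.84989) = (36.859, -8.8016). Then |LU| = |U − L| = 37.896.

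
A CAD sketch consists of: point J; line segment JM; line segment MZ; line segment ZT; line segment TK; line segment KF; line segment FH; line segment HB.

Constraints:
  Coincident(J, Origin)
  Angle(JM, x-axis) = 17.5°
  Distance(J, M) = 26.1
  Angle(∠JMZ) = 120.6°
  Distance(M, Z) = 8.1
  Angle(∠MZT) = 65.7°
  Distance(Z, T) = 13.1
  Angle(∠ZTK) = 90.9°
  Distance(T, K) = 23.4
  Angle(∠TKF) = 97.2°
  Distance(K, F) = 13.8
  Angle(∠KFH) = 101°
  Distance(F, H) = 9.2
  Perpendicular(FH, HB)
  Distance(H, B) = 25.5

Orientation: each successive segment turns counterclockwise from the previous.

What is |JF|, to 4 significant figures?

33.11

J is at the origin; JM runs at 17.5° with length 26.1, so M = (24.89, 7.848). ∠JMZ = 120.6° gives MZ at 76.90° from the x-axis; with |MZ| = 8.1, Z = (26.73, 15.74). ∠MZT = 65.7° gives ZT at -168.8° from the x-axis; with |ZT| = 13.1, T = (13.88, 13.19). ∠ZTK = 90.9° gives TK at -79.70° from the x-axis; with |TK| = 23.4, K = (18.06, -9.830). ∠TKF = 97.2° gives KF at 3.100° from the x-axis; with |KF| = 13.8, F = (31.84, -9.083). Then |JF| = |F − J| = 33.11.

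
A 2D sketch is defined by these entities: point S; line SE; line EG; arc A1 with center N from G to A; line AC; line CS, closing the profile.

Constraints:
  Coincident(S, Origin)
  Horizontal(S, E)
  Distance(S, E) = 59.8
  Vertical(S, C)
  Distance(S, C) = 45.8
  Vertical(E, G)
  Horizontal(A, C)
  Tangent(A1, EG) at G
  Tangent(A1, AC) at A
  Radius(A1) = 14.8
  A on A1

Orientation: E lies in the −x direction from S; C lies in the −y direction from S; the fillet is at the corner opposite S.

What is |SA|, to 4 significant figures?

64.21

S is at the origin; S and E share the same y with |SE| = 59.8 and E on the −x side, so E = (-59.80, 0.000). SC is vertical with |SC| = 45.8 and C on the −y side, so C = (0.000, -45.80). The virtual corner opposite S is at (-59.80, -45.80). Tangency of A1 to EG means the radius NG is perpendicular to EG and A1 meets AC tangentially, so NA is at right angles to AC, with radius 14.8, so the center N sits 14.8 in from both sides at N = (-45.00, -31.00). That places the tangent points at G = (-59.80, -31.00) on EG and A = (-45.00, -45.80) on AC. Then |SA| = |A − S| = 64.21.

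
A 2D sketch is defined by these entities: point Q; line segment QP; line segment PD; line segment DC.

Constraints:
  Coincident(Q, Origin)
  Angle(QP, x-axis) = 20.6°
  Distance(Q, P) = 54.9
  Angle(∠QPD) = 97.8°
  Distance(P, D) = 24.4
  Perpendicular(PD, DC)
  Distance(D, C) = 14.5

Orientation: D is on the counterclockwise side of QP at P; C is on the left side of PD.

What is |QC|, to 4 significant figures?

51.05

∠QPD = 97.8°, so PD runs at 20.6° + (180° − 97.8°) = 102.8° from the x-axis; with |PD| = 24.4, D = P + 24.4·(cos 102.8°, sin 102.8°) = (45.98, 43.11). PD ⟂ DC; with |DC| = 14.5 on the left of PD, C = D + 14.5·(-0.9751, -0.2215) = (31.84, 39.90). Then |QC| = |C − Q| = 51.05.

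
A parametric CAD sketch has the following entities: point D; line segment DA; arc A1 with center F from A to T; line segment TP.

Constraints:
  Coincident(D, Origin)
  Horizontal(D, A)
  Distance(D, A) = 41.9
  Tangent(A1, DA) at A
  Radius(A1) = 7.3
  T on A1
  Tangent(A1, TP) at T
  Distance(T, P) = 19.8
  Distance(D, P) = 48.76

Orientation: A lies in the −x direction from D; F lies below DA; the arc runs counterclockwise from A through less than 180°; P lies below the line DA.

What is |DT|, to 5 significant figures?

49.580

D is at the origin; D and A share the same y with |DA| = 41.9 and A on the −x side, so A = (-41.900, 0.0000). The tangent condition forces FA to be normal to DA, so F = A + (0, -7.3) = (-41.900, -7.3000). Since FT ⟂ TP (tangency), |FP| = √(7.3² + 19.8²) = 21.103 regardless of where T sits on A1. So P lies on both circle(D, 48.76) and circle(F, 21.103); the below-DA intersection is P = (-39.715, -28.289). T is the foot of the tangent from P: T = (-48.451, -10.521).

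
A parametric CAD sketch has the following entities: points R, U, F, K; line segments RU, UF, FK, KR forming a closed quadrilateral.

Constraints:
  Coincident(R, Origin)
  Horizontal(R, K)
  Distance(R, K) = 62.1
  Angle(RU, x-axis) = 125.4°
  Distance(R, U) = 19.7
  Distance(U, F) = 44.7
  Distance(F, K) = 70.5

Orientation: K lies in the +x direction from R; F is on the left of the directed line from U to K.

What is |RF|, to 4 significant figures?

54.32

Checks: |UF| = 44.70 ✓; |FK| = 70.50 ✓.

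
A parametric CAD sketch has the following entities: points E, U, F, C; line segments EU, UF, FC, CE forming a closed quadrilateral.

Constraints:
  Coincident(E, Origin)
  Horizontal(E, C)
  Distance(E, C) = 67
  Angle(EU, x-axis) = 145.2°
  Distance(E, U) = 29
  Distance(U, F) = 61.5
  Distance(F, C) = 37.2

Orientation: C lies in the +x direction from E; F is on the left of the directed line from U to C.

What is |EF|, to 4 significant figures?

43.66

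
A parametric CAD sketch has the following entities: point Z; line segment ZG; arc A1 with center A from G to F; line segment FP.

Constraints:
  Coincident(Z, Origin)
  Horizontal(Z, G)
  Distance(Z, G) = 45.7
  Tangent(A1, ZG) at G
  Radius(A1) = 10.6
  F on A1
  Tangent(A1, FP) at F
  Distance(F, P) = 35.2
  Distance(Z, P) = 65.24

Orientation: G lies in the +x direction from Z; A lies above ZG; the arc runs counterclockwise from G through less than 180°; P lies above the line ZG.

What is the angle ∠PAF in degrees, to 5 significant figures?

73.241°

Checks: |AF| = 10.60 ✓; ∠(AF, FP) = 90.00° ✓; |FP| = 35.20 ✓; |ZP| = 65.24 ✓.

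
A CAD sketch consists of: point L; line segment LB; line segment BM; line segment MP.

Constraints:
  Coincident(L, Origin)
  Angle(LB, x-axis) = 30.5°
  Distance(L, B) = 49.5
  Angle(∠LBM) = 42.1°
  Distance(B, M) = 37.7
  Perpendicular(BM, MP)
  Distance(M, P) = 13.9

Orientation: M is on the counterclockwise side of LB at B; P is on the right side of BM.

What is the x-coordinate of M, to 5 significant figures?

5.7207

L is at the origin; LB runs at 30.5° with length 49.5, so B = 49.5·(cos 30.5°, sin 30.5°) = (42.651, 25.123). ∠LBM = 42.1°, so BM runs at 30.5° + (180° − 42.1°) = 168.40° from the x-axis; with |BM| = 37.7, M = B + 37.7·(cos 168.40°, sin 168.40°) = (5.7207, 32.704). So M.x = 5.7207.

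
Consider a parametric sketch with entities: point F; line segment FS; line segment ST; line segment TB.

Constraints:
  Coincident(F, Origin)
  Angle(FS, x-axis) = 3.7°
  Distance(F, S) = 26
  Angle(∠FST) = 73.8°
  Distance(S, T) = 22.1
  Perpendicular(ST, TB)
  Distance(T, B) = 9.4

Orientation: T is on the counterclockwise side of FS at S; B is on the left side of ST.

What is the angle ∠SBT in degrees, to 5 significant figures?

66.958°

F is at the origin; FS runs at 3.7° with length 26.0, so S = 26.0·(cos 3.7°, sin 3.7°) = (25.946, 1.6778). ∠FST = 73.8°, so ST runs at 3.7° + (180° − 73.8°) = 109.90° from the x-axis; with |ST| = 22.1, T = S + 22.1·(cos 109.90°, sin 109.90°) = (18.423, 22.458). ST is perpendicular to TB; with |TB| = 9.4 on the left of ST, B = T + 9.4·(-0.94029, -0.34038) = (9.5847, 19.259). Then cos ∠SBT = BS·BT / (|BS||BT|), giving 66.958°.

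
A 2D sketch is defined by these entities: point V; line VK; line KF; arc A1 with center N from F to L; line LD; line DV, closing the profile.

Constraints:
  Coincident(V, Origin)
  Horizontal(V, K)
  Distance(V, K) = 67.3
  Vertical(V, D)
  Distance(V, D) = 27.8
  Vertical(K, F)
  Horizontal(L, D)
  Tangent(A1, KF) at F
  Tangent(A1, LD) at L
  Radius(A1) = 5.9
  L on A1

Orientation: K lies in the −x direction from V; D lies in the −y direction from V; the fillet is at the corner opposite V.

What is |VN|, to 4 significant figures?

65.19

V is at the origin; VK is horizontal with |VK| = 67.3 and K on the −x side, so K = (-67.30, 0.000). V and D share the same x with |VD| = 27.8 and D on the −y side, so D = (0.000, -27.80). The virtual corner opposite V is at (-67.30, -27.80). A1 meets KF tangentially, so NF is at right angles to KF and since A1 is tangent to LD there, NL ⟂ LD, with radius 5.9, so the center N sits 5.9 in from both sides at N = (-61.40, -21.90). Then |VN| = |N − V| = 65.19.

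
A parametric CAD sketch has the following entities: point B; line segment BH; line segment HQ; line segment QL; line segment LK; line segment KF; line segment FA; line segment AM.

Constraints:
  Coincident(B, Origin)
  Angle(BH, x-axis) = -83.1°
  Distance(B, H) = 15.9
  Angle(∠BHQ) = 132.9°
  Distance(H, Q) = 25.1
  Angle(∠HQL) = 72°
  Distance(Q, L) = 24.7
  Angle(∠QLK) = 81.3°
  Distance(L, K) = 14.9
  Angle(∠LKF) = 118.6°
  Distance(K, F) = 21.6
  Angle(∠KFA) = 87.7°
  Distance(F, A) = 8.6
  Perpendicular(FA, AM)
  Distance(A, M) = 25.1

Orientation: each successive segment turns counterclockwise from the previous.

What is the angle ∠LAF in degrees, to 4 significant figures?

101.3°

B is at the origin; BH runs at -83.1° with length 15.9, so H = (1.910, -15.78). ∠BHQ = 132.9° gives HQ at -36.00° from the x-axis; with |HQ| = 25.1, Q = (22.22, -30.54). ∠HQL = 72.0° gives QL at 72.00° from the x-axis; with |QL| = 24.7, L = (29.85, -7.047). ∠QLK = 81.3° gives LK at 170.7° from the x-axis; with |LK| = 14.9, K = (15.15, -4.639). ∠LKF = 118.6° gives KF at -127.9° from the x-axis; with |KF| = 21.6, F = (1.877, -21.68). ∠KFA = 87.7° gives FA at -35.60° from the x-axis; with |FA| = 8.6, A = (8.869, -26.69). Then cos ∠LAF = AL·AF / (|AL||AF|), giving 101.3°.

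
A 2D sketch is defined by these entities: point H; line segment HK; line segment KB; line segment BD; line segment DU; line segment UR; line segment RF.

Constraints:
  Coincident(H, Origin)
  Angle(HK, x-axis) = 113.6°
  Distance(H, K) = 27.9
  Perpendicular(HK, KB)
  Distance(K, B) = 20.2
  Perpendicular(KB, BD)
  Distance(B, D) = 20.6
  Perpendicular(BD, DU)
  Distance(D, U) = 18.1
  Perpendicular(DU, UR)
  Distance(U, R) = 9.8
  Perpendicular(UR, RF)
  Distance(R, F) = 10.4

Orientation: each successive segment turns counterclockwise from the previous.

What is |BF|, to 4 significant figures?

13.26

The perpendicularity gives UR at right angles to DU, so UR runs at 113.6°; with |UR| = 9.8, R = (-8.770, 14.83). The perpendicularity gives RF at right angles to UR, so RF runs at -156.4°; with |RF| = 10.4, F = (-18.30, 10.67). Then |BF| = |F − B| = 13.26.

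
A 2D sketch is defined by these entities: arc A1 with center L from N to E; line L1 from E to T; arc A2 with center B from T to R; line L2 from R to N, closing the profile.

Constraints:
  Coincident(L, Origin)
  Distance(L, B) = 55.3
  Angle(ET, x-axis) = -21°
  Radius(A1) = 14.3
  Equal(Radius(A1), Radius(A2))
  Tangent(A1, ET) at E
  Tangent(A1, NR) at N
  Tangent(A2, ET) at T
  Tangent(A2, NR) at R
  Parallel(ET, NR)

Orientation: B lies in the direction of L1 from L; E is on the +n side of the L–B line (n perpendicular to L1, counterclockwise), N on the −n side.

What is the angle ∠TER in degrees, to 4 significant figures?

27.35°

The slot axis is L1's direction at -21.0°, so u = (cos -21.0°, sin -21.0°) = (0.9336, -0.3584) and n = (−sin -21.0°, cos -21.0°) = (0.3584, 0.9336). L is at the origin and B lies 55.3 along u from L, so B = 55.3·u = (51.63, -19.82). Tangency of A1 to both parallel lines with radius 14.3 puts E and N at L ± 14.3·n: E = (5.125, 13.35), N = (-5.125, -13.35). Equal radii place T and R the same way about B: T = B + 14.3·n = (56.75, -6.468), R = B − 14.3·n = (46.50, -33.17). Then cos ∠TER = ET·ER / (|ET||ER|), giving 27.35°.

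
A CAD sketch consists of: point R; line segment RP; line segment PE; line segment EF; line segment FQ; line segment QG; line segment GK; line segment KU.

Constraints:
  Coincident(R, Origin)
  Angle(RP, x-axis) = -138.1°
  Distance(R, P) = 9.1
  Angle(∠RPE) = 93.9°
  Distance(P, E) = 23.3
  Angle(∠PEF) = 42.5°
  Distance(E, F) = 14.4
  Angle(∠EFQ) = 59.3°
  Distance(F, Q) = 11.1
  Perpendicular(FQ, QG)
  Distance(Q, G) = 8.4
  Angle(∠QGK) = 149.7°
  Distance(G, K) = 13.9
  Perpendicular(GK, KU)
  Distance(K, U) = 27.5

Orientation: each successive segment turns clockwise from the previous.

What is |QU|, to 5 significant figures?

31.441

R is at the origin; RP runs at -138.1° with length 9.1, so P = (-6.7732, -6.0773). ∠RPE = 93.9° gives PE at 135.80° from the x-axis; with |PE| = 23.3, E = (-23.477, 10.167). ∠PEF = 42.5° gives EF at -1.7000° from the x-axis; with |EF| = 14.4, F = (-9.0836, 9.7395). ∠EFQ = 59.3° gives FQ at -122.40° from the x-axis; with |FQ| = 11.1, Q = (-15.031, 0.36744). FQ is perpendicular to QG, so QG runs at 147.60°; with |QG| = 8.4, G = (-22.124, 4.8684). ∠QGK = 149.7° gives GK at 117.30° from the x-axis; with |GK| = 13.9, K = (-28.499, 17.220). GK is perpendicular to KU, so KU runs at 27.300°; with |KU| = 27.5, U = (-4.0619, 29.833). Then |QU| = |U − Q| = 31.441.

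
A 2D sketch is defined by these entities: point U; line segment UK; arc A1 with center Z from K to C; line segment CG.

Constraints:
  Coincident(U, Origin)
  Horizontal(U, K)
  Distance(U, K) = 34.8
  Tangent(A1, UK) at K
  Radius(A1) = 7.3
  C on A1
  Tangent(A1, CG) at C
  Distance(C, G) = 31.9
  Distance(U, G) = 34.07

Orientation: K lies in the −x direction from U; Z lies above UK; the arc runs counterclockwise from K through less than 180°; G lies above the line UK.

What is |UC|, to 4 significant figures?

28.68

Checks: U = (0.00, 0.00) ✓; |ZC| = 7.300 ✓; ∠(ZC, CG) = 90.00° ✓; |CG| = 31.90 ✓; |UG| = 34.07 ✓.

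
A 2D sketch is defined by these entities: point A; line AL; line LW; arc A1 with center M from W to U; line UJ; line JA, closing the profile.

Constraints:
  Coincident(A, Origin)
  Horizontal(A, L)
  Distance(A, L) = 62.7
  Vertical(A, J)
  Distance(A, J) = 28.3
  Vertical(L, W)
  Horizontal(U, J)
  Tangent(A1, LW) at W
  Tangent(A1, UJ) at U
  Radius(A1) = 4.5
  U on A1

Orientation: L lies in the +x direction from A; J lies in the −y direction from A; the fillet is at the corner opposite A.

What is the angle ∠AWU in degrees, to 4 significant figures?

65.79°

The virtual corner opposite A is at (62.70, -28.30). Tangency of A1 to LW means the radius MW is perpendicular to LW and tangency of A1 to UJ means the radius MU is perpendicular to UJ, with radius 4.5, so the center M sits 4.5 in from both sides at M = (58.20, -23.80). That places the tangent points at W = (62.70, -23.80) on LW and U = (58.20, -28.30) on UJ. Then cos ∠AWU = WA·WU / (|WA||WU|), giving 65.79°.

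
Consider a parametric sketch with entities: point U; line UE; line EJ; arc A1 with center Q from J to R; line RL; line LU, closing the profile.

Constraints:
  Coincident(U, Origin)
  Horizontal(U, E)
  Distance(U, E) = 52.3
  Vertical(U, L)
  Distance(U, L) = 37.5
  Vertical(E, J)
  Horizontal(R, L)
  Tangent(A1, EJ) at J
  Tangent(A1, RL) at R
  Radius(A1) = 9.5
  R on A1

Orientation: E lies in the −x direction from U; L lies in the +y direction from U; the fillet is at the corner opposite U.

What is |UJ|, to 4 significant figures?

59.32

U is at the origin; UE is horizontal with |UE| = 52.3 and E on the −x side, so E = (-52.30, 0.000). U and L share the same x with |UL| = 37.5 and L on the +y side, so L = (0.000, 37.50). The virtual corner opposite U is at (-52.30, 37.50). The tangent condition forces QJ to be normal to EJ and tangency of A1 to RL means the radius QR is perpendicular to RL, with radius 9.5, so the center Q sits 9.5 in from both sides at Q = (-42.80, 28.00). That places the tangent points at J = (-52.30, 28.00) on EJ and R = (-42.80, 37.50) on RL. Then |UJ| = |J − U| = 59.32.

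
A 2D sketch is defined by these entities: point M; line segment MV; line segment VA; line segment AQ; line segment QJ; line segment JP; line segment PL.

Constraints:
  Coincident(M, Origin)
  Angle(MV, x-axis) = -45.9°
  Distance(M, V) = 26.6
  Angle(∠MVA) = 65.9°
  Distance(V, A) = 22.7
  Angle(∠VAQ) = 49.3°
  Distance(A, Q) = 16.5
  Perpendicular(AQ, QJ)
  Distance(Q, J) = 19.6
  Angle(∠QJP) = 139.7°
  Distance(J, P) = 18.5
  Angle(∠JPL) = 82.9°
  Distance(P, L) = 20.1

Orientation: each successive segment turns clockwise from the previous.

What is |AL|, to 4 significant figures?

20.98

M is at the origin; MV runs at -45.9° with length 26.6, so V = (18.51, -19.10). ∠MVA = 65.9° gives VA at -160.0° from the x-axis; with |VA| = 22.7, A = (-2.820, -26.87). ∠VAQ = 49.3° gives AQ at 69.30° from the x-axis; with |AQ| = 16.5, Q = (3.013, -11.43). AQ is perpendicular to QJ, so QJ runs at -20.70°; with |QJ| = 19.6, J = (21.35, -18.36). ∠QJP = 139.7° gives JP at -61.00° from the x-axis; with |JP| = 18.5, P = (30.32, -34.54). ∠JPL = 82.9° gives PL at -158.1° from the x-axis; with |PL| = 20.1, L = (11.67, -42.04). Then |AL| = |L − A| = 20.98.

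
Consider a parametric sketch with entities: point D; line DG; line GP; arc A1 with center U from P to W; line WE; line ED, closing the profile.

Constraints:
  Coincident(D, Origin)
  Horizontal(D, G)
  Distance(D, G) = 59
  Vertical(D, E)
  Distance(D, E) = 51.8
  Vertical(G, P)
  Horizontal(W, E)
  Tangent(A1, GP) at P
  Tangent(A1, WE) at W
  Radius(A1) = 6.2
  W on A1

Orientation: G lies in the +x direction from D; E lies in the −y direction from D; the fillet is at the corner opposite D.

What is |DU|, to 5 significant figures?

69.765

DE is vertical with |DE| = 51.8 and E on the −y side, so E = (0.0000, -51.800). The virtual corner opposite D is at (59.000, -51.800). Since A1 is tangent to GP there, UP ⟂ GP and the tangent condition forces UW to be normal to WE, with radius 6.2, so the center U sits 6.2 in from both sides at U = (52.800, -45.600). Then |DU| = |U − D| = 69.765.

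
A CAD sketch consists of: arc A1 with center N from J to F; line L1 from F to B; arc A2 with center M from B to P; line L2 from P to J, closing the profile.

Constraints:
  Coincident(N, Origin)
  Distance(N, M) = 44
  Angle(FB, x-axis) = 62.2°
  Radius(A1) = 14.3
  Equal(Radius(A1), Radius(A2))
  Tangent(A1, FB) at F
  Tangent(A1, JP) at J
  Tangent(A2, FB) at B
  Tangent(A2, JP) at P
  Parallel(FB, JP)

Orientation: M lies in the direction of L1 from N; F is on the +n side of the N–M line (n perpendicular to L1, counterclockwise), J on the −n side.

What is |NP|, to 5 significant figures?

46.265

The slot axis is L1's direction at 62.2°, so u = (cos 62.2°, sin 62.2°) = (0.46639, 0.88458) and n = (−sin 62.2°, cos 62.2°) = (-0.88458, 0.46639). N is at the origin and M lies 44.0 along u from N, so M = 44.0·u = (20.521, 38.922). Tangency of A1 to both parallel lines with radius 14.3 puts F and J at N ± 14.3·n: F = (-12.650, 6.6693), J = (12.650, -6.6693). Equal radii place B and P the same way about M: B = M + 14.3·n = (7.8715, 45.591), P = M − 14.3·n = (33.171, 32.252). Then |NP| = |P − N| = 46.265.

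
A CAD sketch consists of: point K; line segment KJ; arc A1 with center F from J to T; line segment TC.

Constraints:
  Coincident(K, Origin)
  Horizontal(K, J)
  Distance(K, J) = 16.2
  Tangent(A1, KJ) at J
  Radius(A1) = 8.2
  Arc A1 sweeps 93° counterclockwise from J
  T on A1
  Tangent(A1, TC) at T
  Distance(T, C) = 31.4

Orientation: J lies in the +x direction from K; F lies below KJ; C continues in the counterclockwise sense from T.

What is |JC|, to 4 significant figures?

40.52

On A1, J sits at bearing 90° from F; a 93° counterclockwise sweep puts T at bearing 183°, so T = F + 8.2·(cos 183°, sin 183°) = (8.011, -8.629). A1 meets TC tangentially, so FT is at right angles to TC, so TC runs along (−sin 183°, cos 183°); with |TC| = 31.4, C = (9.655, -39.99). Then |JC| = |C − J| = 40.52.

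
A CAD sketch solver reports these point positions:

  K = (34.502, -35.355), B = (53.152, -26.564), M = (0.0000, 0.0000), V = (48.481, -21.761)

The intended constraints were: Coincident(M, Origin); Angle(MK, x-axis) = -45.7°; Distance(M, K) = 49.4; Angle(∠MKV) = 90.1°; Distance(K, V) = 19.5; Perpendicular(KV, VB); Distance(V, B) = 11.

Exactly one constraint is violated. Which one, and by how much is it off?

Distance(V, B) = 11 — off by 4.30.

M = (0.00, 0.00) ✓; MK at -45.70° ✓; |MK| = 49.40 ✓; ∠MKV = 90.10° ✓; |KV| = 19.50 ✓; ∠(KV, VB) = 90.00° ✓; |VB| = 6.700 ✗.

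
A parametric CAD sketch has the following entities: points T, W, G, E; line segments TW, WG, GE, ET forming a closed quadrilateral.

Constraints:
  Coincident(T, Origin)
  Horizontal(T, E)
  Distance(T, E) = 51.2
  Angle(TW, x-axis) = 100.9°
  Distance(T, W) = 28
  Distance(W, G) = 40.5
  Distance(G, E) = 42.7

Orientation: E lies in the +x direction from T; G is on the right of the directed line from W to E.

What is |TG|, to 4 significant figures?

14.03

Checks: |WG| = 40.50 ✓; |GE| = 42.70 ✓.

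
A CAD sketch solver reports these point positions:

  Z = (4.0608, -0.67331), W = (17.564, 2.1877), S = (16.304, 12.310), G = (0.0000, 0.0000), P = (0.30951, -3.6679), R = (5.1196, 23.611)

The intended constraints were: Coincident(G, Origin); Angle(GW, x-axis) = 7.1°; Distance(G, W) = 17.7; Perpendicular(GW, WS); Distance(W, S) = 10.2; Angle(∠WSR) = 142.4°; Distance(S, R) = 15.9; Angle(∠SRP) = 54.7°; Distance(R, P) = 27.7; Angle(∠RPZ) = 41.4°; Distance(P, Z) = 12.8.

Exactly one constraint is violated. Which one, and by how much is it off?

Distance(P, Z) = 12.8 — off by 8.00.

G = (0.00, 0.00) ✓; GW at 7.100° ✓; |GW| = 17.70 ✓; ∠(GW, WS) = 90.00° ✓; |WS| = 10.20 ✓; ∠WSR = 142.4° ✓; |SR| = 15.90 ✓; ∠SRP = 54.70° ✓; |RP| = 27.70 ✓; ∠RPZ = 41.40° ✓; |PZ| = 4.800 ✗.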